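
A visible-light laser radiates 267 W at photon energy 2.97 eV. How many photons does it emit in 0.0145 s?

8.14 × 10^18 photons

Total energy: E_total = P·t = 267 × 0.0145 = 3.872 J.
Per-photon energy: E = 4.758 × 10^-19 J.
N = E_total / E_photon = 8.14 × 10^18.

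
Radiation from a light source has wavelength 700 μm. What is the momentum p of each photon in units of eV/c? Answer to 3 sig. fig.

Use h = 6.62607015 × 10^-34 J·s, c = 2.99792458 × 10^8 m/s, 1 eV = 1.602176634 × 10^-19 J.
In SI units: λ = 700 μm = 7.0 × 10^-4 m.
For a photon p = h/λ, so p = 9.466 × 10^-31 kg·m/s.
Converting to eV/c: p = 0.001771 eV/c ≈ 1.77 × 10^-3 eV/c.

1.77 × 10^-3 eV/c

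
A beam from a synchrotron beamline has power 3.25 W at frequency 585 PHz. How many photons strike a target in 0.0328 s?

Total energy: E_total = P·t = 3.25 × 0.0328 = 0.1066 J.
Per-photon energy: E = 3.876 × 10^-16 J.
N = E_total / E_photon = 2.75 × 10^14.

2.75 × 10^14 photons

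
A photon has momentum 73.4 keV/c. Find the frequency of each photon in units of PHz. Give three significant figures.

1.77 × 10^4 PHz

Use h = 6.62607015 × 10^-34 J·s, c = 2.99792458 × 10^8 m/s, 1 eV = 1.602176634 × 10^-19 J.
First convert: p = 73.4 keV/c = 3.9227 × 10^-23 kg·m/s.
Since f = pc/h for a photon, f = 1.775 × 10^19 Hz.
Converting to PHz: f = 17750 PHz ≈ 1.77 × 10^4 PHz.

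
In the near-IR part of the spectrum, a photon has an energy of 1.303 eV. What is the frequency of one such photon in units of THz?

Take h = 6.62607015 × 10^-34 J·s, 1 eV = 1.602176634 × 10^-19 J.
Convert to SI: E = 1.303 eV = 2.0876 × 10^-19 J.
The photon relation is f = E/h, giving f = 3.151 × 10^14 Hz.
Converting to THz: f = 315.1 THz ≈ 315 THz.

315 THz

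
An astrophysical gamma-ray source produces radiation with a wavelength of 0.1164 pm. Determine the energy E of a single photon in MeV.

Take h = 6.62607015 × 10^-34 J·s, c = 2.99792458 × 10^8 m/s, 1 eV = 1.602176634 × 10^-19 J.
Convert to SI: λ = 0.1164 pm = 1.164 × 10^-13 m.
For a photon E = hc/λ, so E = 1.707 × 10^-12 J.
Converting to MeV: E = 10.65 MeV ≈ 10.7 MeV.

10.7 MeV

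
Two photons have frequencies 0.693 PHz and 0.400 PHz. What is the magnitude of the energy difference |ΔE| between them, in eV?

Using E = hf: E₁ = 4.592 × 10^-19 J, E₂ = 2.650 × 10^-19 J.
|ΔE| = |4.592 × 10^-19 − 2.650 × 10^-19| = 1.94 × 10^-19 J = 1.21 eV.

1.21 eV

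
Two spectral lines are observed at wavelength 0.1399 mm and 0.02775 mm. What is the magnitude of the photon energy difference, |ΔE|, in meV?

35.8 meV

Using E = hc/λ: E₁ = 1.4199e-21 J, E₂ = 7.1584e-21 J.
|ΔE| = |1.4199e-21 − 7.1584e-21| = 5.74e-21 J = 35.8 meV.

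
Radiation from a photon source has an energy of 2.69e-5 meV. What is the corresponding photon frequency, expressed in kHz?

Convert to SI: E = 2.69e-5 meV = 4.3099e-27 J.
Since f = E/h for a photon, f = 6.504e6 Hz.
Converting to kHz: f = 6504 kHz ≈ 6500 kHz.

6500 kHz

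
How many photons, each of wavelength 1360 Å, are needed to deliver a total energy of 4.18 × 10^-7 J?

Per-photon energy: E = 1.461 × 10^-18 J (from wavelength = 1360 Å).
N = E_total / E_photon = 4.18 × 10^-7 J / 1.461 × 10^-18 J = 2.86 × 10^11.

2.86 × 10^11 photons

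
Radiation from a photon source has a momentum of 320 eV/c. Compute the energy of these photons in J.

In SI units: p = 320 eV/c = 1.7102·10^-25 kg·m/s.
Apply E = pc: E = 5.127·10^-17 J.
So E ≈ 5.13·10^-17 J.

5.13·10^-17 J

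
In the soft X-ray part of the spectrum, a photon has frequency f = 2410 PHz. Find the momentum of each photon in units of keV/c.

9.97 keV/c

Convert to SI: f = 2410 PHz = 2.41·10^18 Hz.
Since p = hf/c for a photon, p = 5.327·10^-24 kg·m/s.
Converting to keV/c: p = 9.967 keV/c ≈ 9.97 keV/c.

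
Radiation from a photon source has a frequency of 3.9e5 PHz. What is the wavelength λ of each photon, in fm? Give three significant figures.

In SI units: f = 3.9e5 PHz = 3.9e20 Hz.
The photon relation is λ = c/f, giving λ = 7.687e-13 m.
Converting to fm: λ = 768.7 fm ≈ 769 fm.

769 fm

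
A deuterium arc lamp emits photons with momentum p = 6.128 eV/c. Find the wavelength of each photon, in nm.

Take h = 6.62607015e-34 J·s, c = 2.99792458e8 m/s, 1 eV = 1.602176634e-19 J.
Convert to SI: p = 6.128 eV/c = 3.2750e-27 kg·m/s.
For a photon λ = h/p, so λ = 2.023e-7 m.
Converting to nm: λ = 202.3 nm ≈ 202 nm.

202 nm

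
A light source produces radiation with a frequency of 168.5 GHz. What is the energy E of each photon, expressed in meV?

0.697 meV

Take h = 6.62607015 × 10^-34 J·s, 1 eV = 1.602176634 × 10^-19 J.
In SI units: f = 168.5 GHz = 1.685 × 10^11 Hz.
Since E = hf for a photon, E = 1.116 × 10^-22 J.
Converting to meV: E = 0.6969 meV ≈ 0.697 meV.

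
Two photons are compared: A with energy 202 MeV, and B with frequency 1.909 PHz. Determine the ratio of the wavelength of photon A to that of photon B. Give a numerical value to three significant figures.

λ_A = 6.138e-15 m (from energy = 202 MeV, via λ = hc/E).
λ_B = 1.570e-7 m (from frequency = 1.909 PHz, via λ = c/f).
Ratio = 6.138e-15 / 1.570e-7 = 3.91e-8.

3.91e-8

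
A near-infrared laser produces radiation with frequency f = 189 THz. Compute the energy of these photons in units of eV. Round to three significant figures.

First convert: f = 189 THz = 1.89e14 Hz.
The photon relation is E = hf, giving E = 1.252e-19 J.
Converting to eV: E = 0.7816 eV ≈ 0.782 eV.

0.782 eV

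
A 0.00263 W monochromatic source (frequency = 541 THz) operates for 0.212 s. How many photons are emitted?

Total energy: E_total = P·t = 0.00263 × 0.212 = 5.576e-4 J.
Per-photon energy: E = 3.585e-19 J.
N = E_total / E_photon = 1.56e15.

1.56e15 photons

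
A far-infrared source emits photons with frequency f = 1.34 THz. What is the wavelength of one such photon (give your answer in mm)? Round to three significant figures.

Take c = 2.99792458 × 10^8 m/s.
In SI units: f = 1.34 THz = 1.34 × 10^12 Hz.
Since λ = c/f for a photon, λ = 2.237 × 10^-4 m.
Converting to mm: λ = 0.2237 mm ≈ 0.224 mm.

0.224 mm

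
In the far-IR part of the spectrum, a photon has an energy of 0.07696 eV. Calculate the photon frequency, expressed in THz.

First convert: E = 0.07696 eV = 1.2330 × 10^-20 J.
Apply f = E/h: f = 1.861 × 10^13 Hz.
Converting to THz: f = 18.61 THz ≈ 18.6 THz.

18.6 THz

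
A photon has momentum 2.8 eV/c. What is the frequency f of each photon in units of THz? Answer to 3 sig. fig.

677 THz

Take h = 6.62607015e-34 J·s, c = 2.99792458e8 m/s, 1 eV = 1.602176634e-19 J.
In SI units: p = 2.8 eV/c = 1.4964e-27 kg·m/s.
Since f = pc/h for a photon, f = 6.770e14 Hz.
Converting to THz: f = 677.0 THz ≈ 677 THz.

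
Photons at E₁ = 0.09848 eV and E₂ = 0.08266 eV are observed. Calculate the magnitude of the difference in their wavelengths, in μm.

Using λ = hc/E: λ₁ = 1.2590e-5 m, λ₂ = 1.4999e-5 m.
|Δλ| = |1.2590e-5 − 1.4999e-5| = 2.41e-6 m = 2.41 μm.

2.41 μm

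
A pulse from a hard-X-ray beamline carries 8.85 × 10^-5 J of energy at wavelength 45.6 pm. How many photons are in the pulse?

Per-photon energy: E = 4.356 × 10^-15 J (from wavelength = 45.6 pm).
N = E_total / E_photon = 8.85 × 10^-5 J / 4.356 × 10^-15 J = 2.03 × 10^10.

2.03 × 10^10 photons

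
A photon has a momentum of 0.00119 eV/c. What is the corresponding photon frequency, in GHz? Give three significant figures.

(h = 6.62607015e-34 J·s, c = 2.99792458e8 m/s, 1 eV = 1.602176634e-19 J.)
Convert to SI: p = 0.00119 eV/c = 6.3597e-31 kg·m/s.
Apply f = pc/h: f = 2.877e11 Hz.
Converting to GHz: f = 287.7 GHz ≈ 288 GHz.

288 GHz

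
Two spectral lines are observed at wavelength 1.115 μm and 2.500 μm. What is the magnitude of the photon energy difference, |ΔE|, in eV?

0.616 eV

Using E = hc/λ: E₁ = 1.7816e-19 J, E₂ = 7.9458e-20 J.
|ΔE| = |1.7816e-19 − 7.9458e-20| = 9.87e-20 J = 0.616 eV.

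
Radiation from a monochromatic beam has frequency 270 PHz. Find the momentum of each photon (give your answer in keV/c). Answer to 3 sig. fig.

First convert: f = 270 PHz = 2.70 × 10^17 Hz.
The photon relation is p = hf/c, giving p = 5.968 × 10^-25 kg·m/s.
Converting to keV/c: p = 1.117 keV/c ≈ 1.12 keV/c.

1.12 keV/c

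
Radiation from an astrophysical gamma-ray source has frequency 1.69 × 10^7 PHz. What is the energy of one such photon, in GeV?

Convert to SI: f = 1.69 × 10^7 PHz = 1.69 × 10^22 Hz.
Since E = hf for a photon, E = 1.120 × 10^-11 J.
Converting to GeV: E = 0.06989 GeV ≈ 0.0699 GeV.

0.0699 GeV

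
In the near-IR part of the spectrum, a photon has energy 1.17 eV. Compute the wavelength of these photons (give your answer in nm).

(h = 6.62607015 × 10^-34 J·s, c = 2.99792458 × 10^8 m/s, 1 eV = 1.602176634 × 10^-19 J.)
First convert: E = 1.17 eV = 1.8745 × 10^-19 J.
Since λ = hc/E for a photon, λ = 1.060 × 10^-6 m.
Converting to nm: λ = 1060 nm ≈ 1060 nm.

1060 nm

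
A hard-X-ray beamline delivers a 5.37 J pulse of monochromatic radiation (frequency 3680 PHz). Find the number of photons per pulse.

2.20 × 10^15 photons

Per-photon energy: E = 2.438 × 10^-15 J (from frequency = 3680 PHz).
N = E_total / E_photon = 5.37 J / 2.438 × 10^-15 J = 2.20 × 10^15.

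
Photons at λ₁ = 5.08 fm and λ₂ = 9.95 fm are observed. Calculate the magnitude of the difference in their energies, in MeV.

Using E = hc/λ: E₁ = 3.910 × 10^-11 J, E₂ = 1.996 × 10^-11 J.
|ΔE| = |3.910 × 10^-11 − 1.996 × 10^-11| = 1.91 × 10^-11 J = 119 MeV.

119 MeV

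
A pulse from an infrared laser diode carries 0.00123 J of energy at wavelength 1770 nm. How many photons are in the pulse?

1.10e16 photons

Per-photon energy: E = 1.122e-19 J (from wavelength = 1770 nm).
N = E_total / E_photon = 0.00123 J / 1.122e-19 J = 1.10e16.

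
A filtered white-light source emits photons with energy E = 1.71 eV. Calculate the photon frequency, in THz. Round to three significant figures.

413 THz

In SI units: E = 1.71 eV = 2.7397 × 10^-19 J.
For a photon f = E/h, so f = 4.135 × 10^14 Hz.
Converting to THz: f = 413.5 THz ≈ 413 THz.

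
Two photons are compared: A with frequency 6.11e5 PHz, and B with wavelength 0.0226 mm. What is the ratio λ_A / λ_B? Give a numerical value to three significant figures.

2.17e-8

λ_A = 4.907e-13 m (from frequency = 6.11e5 PHz, via λ = c/f).
λ_B = 2.260e-5 m (from wavelength = 0.0226 mm, via λ given directly).
Ratio = 4.907e-13 / 2.260e-5 = 2.17e-8.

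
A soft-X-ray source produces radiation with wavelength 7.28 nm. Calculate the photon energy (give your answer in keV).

First convert: λ = 7.28 nm = 7.28e-9 m.
For a photon E = hc/λ, so E = 2.729e-17 J.
Converting to keV: E = 0.1703 keV ≈ 0.170 keV.

0.170 keV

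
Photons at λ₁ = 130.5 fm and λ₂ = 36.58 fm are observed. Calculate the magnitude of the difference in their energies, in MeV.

Using E = hc/λ: E₁ = 1.5222 × 10^-12 J, E₂ = 5.4304 × 10^-12 J.
|ΔE| = |1.5222 × 10^-12 − 5.4304 × 10^-12| = 3.91 × 10^-12 J = 24.4 MeV.

24.4 MeV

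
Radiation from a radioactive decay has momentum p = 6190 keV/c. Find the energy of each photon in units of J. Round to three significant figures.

First convert: p = 6190 keV/c = 3.3081e-21 kg·m/s.
For a photon E = pc, so E = 9.917e-13 J.
So E ≈ 9.92e-13 J.

9.92e-13 J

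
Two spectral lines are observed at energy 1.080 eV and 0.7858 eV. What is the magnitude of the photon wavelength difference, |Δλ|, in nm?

Using λ = hc/E: λ₁ = 1.1480·10^-6 m, λ₂ = 1.5778·10^-6 m.
|Δλ| = |1.1480·10^-6 − 1.5778·10^-6| = 4.30·10^-7 m = 430 nm.

430 nm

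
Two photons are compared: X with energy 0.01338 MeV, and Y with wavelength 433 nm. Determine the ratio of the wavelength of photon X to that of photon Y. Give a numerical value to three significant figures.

2.14e-4

λ_X = 9.266e-11 m (from energy = 0.01338 MeV, via λ = hc/E).
λ_Y = 4.330e-7 m (from wavelength = 433 nm, via λ given directly).
Ratio = 9.266e-11 / 4.330e-7 = 2.14e-4.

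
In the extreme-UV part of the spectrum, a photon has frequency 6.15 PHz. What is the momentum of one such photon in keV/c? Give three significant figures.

First convert: f = 6.15 PHz = 6.15e15 Hz.
Since p = hf/c for a photon, p = 1.359e-26 kg·m/s.
Converting to keV/c: p = 0.02543 keV/c ≈ 0.0254 keV/c.

0.0254 keV/c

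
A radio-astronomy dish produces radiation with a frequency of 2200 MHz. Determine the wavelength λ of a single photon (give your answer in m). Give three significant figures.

Use c = 2.99792458·10^8 m/s.
Convert to SI: f = 2200 MHz = 2.20·10^9 Hz.
The photon relation is λ = c/f, giving λ = 0.1363 m.
So λ ≈ 0.136 m.

0.136 m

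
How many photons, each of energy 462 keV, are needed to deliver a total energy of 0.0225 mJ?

3.04·10^8 photons

Per-photon energy: E = 7.402·10^-14 J (from energy = 462 keV).
N = E_total / E_photon = 2.25·10^-5 J / 7.402·10^-14 J = 3.04·10^8.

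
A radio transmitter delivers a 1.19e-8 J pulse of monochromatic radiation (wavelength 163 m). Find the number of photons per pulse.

Per-photon energy: E = 1.219e-27 J (from wavelength = 163 m).
N = E_total / E_photon = 1.19e-8 J / 1.219e-27 J = 9.76e18.

9.76e18 photons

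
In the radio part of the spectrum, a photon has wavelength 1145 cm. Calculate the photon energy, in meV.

(h = 6.62607015e-34 J·s, c = 2.99792458e8 m/s, 1 eV = 1.602176634e-19 J.)
In SI units: λ = 1145 cm = 11.45 m.
Apply E = hc/λ: E = 1.735e-26 J.
Converting to meV: E = 1.083e-4 meV ≈ 1.08e-4 meV.

1.08e-4 meV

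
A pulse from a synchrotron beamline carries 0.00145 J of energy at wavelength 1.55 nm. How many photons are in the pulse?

1.13 × 10^13 photons

Per-photon energy: E = 1.282 × 10^-16 J (from wavelength = 1.55 nm).
N = E_total / E_photon = 0.00145 J / 1.282 × 10^-16 J = 1.13 × 10^13.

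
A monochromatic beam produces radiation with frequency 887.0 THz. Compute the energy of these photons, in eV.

3.67 eV

Take h = 6.62607015e-34 J·s, 1 eV = 1.602176634e-19 J.
First convert: f = 887.0 THz = 8.870e14 Hz.
For a photon E = hf, so E = 5.877e-19 J.
Converting to eV: E = 3.668 eV ≈ 3.67 eV.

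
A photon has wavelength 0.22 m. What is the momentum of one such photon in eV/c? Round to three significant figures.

(h = 6.62607015·10^-34 J·s, c = 2.99792458·10^8 m/s, 1 eV = 1.602176634·10^-19 J.)
For a photon p = h/λ, so p = 3.012·10^-33 kg·m/s.
Converting to eV/c: p = 5.636·10^-6 eV/c ≈ 5.64·10^-6 eV/c.

5.64·10^-6 eV/c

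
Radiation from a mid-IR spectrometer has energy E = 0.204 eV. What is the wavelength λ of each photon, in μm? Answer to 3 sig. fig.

6.08 μm

Convert to SI: E = 0.204 eV = 3.2684 × 10^-20 J.
The photon relation is λ = hc/E, giving λ = 6.078 × 10^-6 m.
Converting to μm: λ = 6.078 μm ≈ 6.08 μm.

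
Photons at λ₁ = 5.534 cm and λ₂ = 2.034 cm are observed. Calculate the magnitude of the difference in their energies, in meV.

Using E = hc/λ: E₁ = 3.5895 × 10^-24 J, E₂ = 9.7662 × 10^-24 J.
|ΔE| = |3.5895 × 10^-24 − 9.7662 × 10^-24| = 6.18 × 10^-24 J = 0.0386 meV.

0.0386 meV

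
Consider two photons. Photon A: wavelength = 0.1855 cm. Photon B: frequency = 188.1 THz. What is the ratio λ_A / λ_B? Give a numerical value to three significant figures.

λ_A = 0.001855 m (from wavelength = 0.1855 cm, via λ given directly).
λ_B = 1.594 × 10^-6 m (from frequency = 188.1 THz, via λ = c/f).
Ratio = 0.001855 / 1.594 × 10^-6 = 1160.

1160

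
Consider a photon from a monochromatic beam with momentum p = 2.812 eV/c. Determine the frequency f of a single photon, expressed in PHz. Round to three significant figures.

0.680 PHz

First convert: p = 2.812 eV/c = 1.5028e-27 kg·m/s.
Since f = pc/h for a photon, f = 6.799e14 Hz.
Converting to PHz: f = 0.6799 PHz ≈ 0.680 PHz.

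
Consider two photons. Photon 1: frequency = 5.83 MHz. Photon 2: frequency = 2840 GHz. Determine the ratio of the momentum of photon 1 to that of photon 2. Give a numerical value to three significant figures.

p_1 = 1.289e-35 kg·m/s (from frequency = 5.83 MHz, via p = hf/c).
p_2 = 6.277e-30 kg·m/s (from frequency = 2840 GHz, via p = hf/c).
Ratio = 1.289e-35 / 6.277e-30 = 2.05e-6.

2.05e-6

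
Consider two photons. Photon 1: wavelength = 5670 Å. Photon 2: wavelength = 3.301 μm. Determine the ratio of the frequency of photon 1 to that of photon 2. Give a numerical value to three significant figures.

5.82

f_1 = 5.287e14 Hz (from wavelength = 5670 Å, via f = c/λ).
f_2 = 9.082e13 Hz (from wavelength = 3.301 μm, via f = c/λ).
Ratio = 5.287e14 / 9.082e13 = 5.82.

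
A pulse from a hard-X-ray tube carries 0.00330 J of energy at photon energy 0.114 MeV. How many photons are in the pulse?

1.81·10^11 photons

Per-photon energy: E = 1.826·10^-14 J (from energy = 0.114 MeV).
N = E_total / E_photon = 0.00330 J / 1.826·10^-14 J = 1.81·10^11.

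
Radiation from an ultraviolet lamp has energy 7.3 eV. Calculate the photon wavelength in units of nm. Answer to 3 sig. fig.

170 nm

In SI units: E = 7.3 eV = 1.1696 × 10^-18 J.
The photon relation is λ = hc/E, giving λ = 1.698 × 10^-7 m.
Converting to nm: λ = 169.8 nm ≈ 170 nm.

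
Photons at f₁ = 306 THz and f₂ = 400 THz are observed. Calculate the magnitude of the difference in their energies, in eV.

0.389 eV

Using E = hf: E₁ = 2.028 × 10^-19 J, E₂ = 2.650 × 10^-19 J.
|ΔE| = |2.028 × 10^-19 − 2.650 × 10^-19| = 6.23 × 10^-20 J = 0.389 eV.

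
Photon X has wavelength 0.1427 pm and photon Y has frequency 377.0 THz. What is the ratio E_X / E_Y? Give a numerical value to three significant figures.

5.57e6

E_X = 1.392e-12 J (from wavelength = 0.1427 pm, via E = hc/λ).
E_Y = 2.498e-19 J (from frequency = 377.0 THz, via E = hf).
Ratio = 1.392e-12 / 2.498e-19 = 5.57e6.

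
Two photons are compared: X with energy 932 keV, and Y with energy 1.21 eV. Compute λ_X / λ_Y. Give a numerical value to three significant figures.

1.30e-6

λ_X = 1.330e-12 m (from energy = 932 keV, via λ = hc/E).
λ_Y = 1.025e-6 m (from energy = 1.21 eV, via λ = hc/E).
Ratio = 1.330e-12 / 1.025e-6 = 1.30e-6.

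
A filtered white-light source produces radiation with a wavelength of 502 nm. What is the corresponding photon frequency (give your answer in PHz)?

0.597 PHz

Convert to SI: λ = 502 nm = 5.02e-7 m.
For a photon f = c/λ, so f = 5.972e14 Hz.
Converting to PHz: f = 0.5972 PHz ≈ 0.597 PHz.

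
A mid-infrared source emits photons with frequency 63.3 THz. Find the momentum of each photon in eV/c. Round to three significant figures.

0.262 eV/c

First convert: f = 63.3 THz = 6.33 × 10^13 Hz.
For a photon p = hf/c, so p = 1.399 × 10^-28 kg·m/s.
Converting to eV/c: p = 0.2618 eV/c ≈ 0.262 eV/c.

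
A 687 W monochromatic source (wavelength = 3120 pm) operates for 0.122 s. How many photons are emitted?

1.32e18 photons

Total energy: E_total = P·t = 687 × 0.122 = 83.81 J.
Per-photon energy: E = 6.367e-17 J.
N = E_total / E_photon = 1.32e18.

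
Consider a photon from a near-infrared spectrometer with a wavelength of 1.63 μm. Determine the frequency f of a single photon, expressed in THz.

Take c = 2.99792458·10^8 m/s.
In SI units: λ = 1.63 μm = 1.63·10^-6 m.
Apply f = c/λ: f = 1.839·10^14 Hz.
Converting to THz: f = 183.9 THz ≈ 184 THz.

184 THz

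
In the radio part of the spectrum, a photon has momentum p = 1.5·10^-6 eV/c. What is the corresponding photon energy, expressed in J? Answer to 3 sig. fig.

2.40·10^-25 J

Use c = 2.99792458·10^8 m/s, 1 eV = 1.602176634·10^-19 J.
First convert: p = 1.5·10^-6 eV/c = 8.0164·10^-34 kg·m/s.
Since E = pc for a photon, E = 2.403·10^-25 J.
So E ≈ 2.40·10^-25 J.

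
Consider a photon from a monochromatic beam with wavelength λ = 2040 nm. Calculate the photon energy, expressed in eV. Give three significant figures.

0.608 eV

In SI units: λ = 2040 nm = 2.040 × 10^-6 m.
The photon relation is E = hc/λ, giving E = 9.737 × 10^-20 J.
Converting to eV: E = 0.6078 eV ≈ 0.608 eV.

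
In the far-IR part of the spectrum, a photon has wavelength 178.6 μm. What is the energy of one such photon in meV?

6.94 meV

Use h = 6.62607015·10^-34 J·s, c = 2.99792458·10^8 m/s, 1 eV = 1.602176634·10^-19 J.
First convert: λ = 178.6 μm = 1.786·10^-4 m.
Since E = hc/λ for a photon, E = 1.112·10^-21 J.
Converting to meV: E = 6.942 meV ≈ 6.94 meV.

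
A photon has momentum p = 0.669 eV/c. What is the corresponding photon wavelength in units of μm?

1.85 μm

(h = 6.62607015e-34 J·s, c = 2.99792458e8 m/s, 1 eV = 1.602176634e-19 J.)
First convert: p = 0.669 eV/c = 3.5753e-28 kg·m/s.
Since λ = h/p for a photon, λ = 1.853e-6 m.
Converting to μm: λ = 1.853 μm ≈ 1.85 μm.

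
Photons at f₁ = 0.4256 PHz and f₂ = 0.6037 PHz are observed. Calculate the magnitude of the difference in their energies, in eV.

0.737 eV

Using E = hf: E₁ = 2.8201e-19 J, E₂ = 4.0002e-19 J.
|ΔE| = |2.8201e-19 − 4.0002e-19| = 1.18e-19 J = 0.737 eV.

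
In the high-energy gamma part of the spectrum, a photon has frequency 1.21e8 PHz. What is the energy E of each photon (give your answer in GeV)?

First convert: f = 1.21e8 PHz = 1.21e23 Hz.
Apply E = hf: E = 8.018e-11 J.
Converting to GeV: E = 0.5004 GeV ≈ 0.500 GeV.

0.500 GeV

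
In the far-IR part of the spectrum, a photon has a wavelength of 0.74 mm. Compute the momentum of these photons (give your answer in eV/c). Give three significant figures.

Use h = 6.62607015e-34 J·s, c = 2.99792458e8 m/s, 1 eV = 1.602176634e-19 J.
Convert to SI: λ = 0.74 mm = 7.4e-4 m.
For a photon p = h/λ, so p = 8.954e-31 kg·m/s.
Converting to eV/c: p = 0.001675 eV/c ≈ 1.68e-3 eV/c.

1.68e-3 eV/c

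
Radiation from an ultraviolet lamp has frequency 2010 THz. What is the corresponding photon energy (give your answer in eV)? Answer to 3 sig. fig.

(h = 6.62607015e-34 J·s, 1 eV = 1.602176634e-19 J.)
Convert to SI: f = 2010 THz = 2.01e15 Hz.
For a photon E = hf, so E = 1.332e-18 J.
Converting to eV: E = 8.313 eV ≈ 8.31 eV.

8.31 eV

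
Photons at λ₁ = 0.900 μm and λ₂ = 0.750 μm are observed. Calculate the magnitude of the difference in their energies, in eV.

0.276 eV

Using E = hc/λ: E₁ = 2.207e-19 J, E₂ = 2.649e-19 J.
|ΔE| = |2.207e-19 − 2.649e-19| = 4.41e-20 J = 0.276 eV.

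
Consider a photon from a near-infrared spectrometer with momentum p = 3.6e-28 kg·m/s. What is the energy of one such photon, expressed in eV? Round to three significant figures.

(c = 2.99792458e8 m/s, 1 eV = 1.602176634e-19 J.)
Apply E = pc: E = 1.079e-19 J.
Converting to eV: E = 0.6736 eV ≈ 0.674 eV.

0.674 eV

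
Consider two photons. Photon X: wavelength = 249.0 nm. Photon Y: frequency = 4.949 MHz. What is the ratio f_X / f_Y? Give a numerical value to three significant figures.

f_X = 1.204e15 Hz (from wavelength = 249.0 nm, via f = c/λ).
f_Y = 4.949e6 Hz (from frequency = 4.949 MHz, via f given directly).
Ratio = 1.204e15 / 4.949e6 = 2.43e8.

2.43e8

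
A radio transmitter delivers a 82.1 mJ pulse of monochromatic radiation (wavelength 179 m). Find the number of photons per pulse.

7.40e25 photons

Per-photon energy: E = 1.110e-27 J (from wavelength = 179 m).
N = E_total / E_photon = 0.0821 J / 1.110e-27 J = 7.40e25.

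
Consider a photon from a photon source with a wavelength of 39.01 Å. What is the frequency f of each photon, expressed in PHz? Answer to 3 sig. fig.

Use c = 2.99792458e8 m/s.
First convert: λ = 39.01 Å = 3.901e-9 m.
For a photon f = c/λ, so f = 7.685e16 Hz.
Converting to PHz: f = 76.85 PHz ≈ 76.9 PHz.

76.9 PHz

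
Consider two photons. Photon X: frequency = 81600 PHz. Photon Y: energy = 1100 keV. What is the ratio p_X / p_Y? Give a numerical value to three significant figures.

p_X = 1.804 × 10^-22 kg·m/s (from frequency = 81600 PHz, via p = hf/c).
p_Y = 5.879 × 10^-22 kg·m/s (from energy = 1100 keV, via p = E/c).
Ratio = 1.804 × 10^-22 / 5.879 × 10^-22 = 0.307.

0.307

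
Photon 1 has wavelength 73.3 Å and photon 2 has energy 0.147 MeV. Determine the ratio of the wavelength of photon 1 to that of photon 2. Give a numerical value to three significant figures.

λ_1 = 7.330e-9 m (from wavelength = 73.3 Å, via λ given directly).
λ_2 = 8.434e-12 m (from energy = 0.147 MeV, via λ = hc/E).
Ratio = 7.330e-9 / 8.434e-12 = 869.

869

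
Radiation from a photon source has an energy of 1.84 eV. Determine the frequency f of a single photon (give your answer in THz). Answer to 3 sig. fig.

Convert to SI: E = 1.84 eV = 2.9480e-19 J.
The photon relation is f = E/h, giving f = 4.449e14 Hz.
Converting to THz: f = 444.9 THz ≈ 445 THz.

445 THz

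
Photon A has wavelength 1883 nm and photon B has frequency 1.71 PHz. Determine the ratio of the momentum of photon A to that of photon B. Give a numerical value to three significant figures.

p_A = 3.519·10^-28 kg·m/s (from wavelength = 1883 nm, via p = h/λ).
p_B = 3.779·10^-27 kg·m/s (from frequency = 1.71 PHz, via p = hf/c).
Ratio = 3.519·10^-28 / 3.779·10^-27 = 0.0931.

0.0931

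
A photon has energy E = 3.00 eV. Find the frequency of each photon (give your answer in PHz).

0.725 PHz

Use h = 6.62607015e-34 J·s, 1 eV = 1.602176634e-19 J.
First convert: E = 3.00 eV = 4.8065e-19 J.
Since f = E/h for a photon, f = 7.254e14 Hz.
Converting to PHz: f = 0.7254 PHz ≈ 0.725 PHz.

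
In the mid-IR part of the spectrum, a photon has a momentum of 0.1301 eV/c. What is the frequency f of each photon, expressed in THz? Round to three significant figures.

31.5 THz

(h = 6.62607015e-34 J·s, c = 2.99792458e8 m/s, 1 eV = 1.602176634e-19 J.)
Convert to SI: p = 0.1301 eV/c = 6.9529e-29 kg·m/s.
Apply f = pc/h: f = 3.146e13 Hz.
Converting to THz: f = 31.46 THz ≈ 31.5 THz.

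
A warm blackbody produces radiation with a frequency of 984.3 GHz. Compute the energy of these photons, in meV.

4.07 meV

In SI units: f = 984.3 GHz = 9.843 × 10^11 Hz.
For a photon E = hf, so E = 6.522 × 10^-22 J.
Converting to meV: E = 4.071 meV ≈ 4.07 meV.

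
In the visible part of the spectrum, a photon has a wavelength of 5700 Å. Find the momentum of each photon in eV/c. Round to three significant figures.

2.18 eV/c

Use h = 6.62607015·10^-34 J·s, c = 2.99792458·10^8 m/s, 1 eV = 1.602176634·10^-19 J.
Convert to SI: λ = 5700 Å = 5.7·10^-7 m.
Since p = h/λ for a photon, p = 1.162·10^-27 kg·m/s.
Converting to eV/c: p = 2.175 eV/c ≈ 2.18 eV/c.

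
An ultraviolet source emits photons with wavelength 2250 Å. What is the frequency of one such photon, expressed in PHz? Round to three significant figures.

(c = 2.99792458 × 10^8 m/s.)
First convert: λ = 2250 Å = 2.25 × 10^-7 m.
The photon relation is f = c/λ, giving f = 1.332 × 10^15 Hz.
Converting to PHz: f = 1.332 PHz ≈ 1.33 PHz.

1.33 PHz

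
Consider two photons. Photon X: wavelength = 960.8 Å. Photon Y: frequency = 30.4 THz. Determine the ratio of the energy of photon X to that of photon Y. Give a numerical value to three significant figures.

E_X = 2.067 × 10^-18 J (from wavelength = 960.8 Å, via E = hc/λ).
E_Y = 2.014 × 10^-20 J (from frequency = 30.4 THz, via E = hf).
Ratio = 2.067 × 10^-18 / 2.014 × 10^-20 = 103.

103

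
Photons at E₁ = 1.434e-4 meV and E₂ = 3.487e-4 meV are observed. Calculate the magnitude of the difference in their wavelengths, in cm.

Using λ = hc/E: λ₁ = 8.6460 m, λ₂ = 3.5556 m.
|Δλ| = |8.6460 − 3.5556| = 5.09 m = 509 cm.

509 cm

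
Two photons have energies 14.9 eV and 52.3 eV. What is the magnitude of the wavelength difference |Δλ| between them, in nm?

Using λ = hc/E: λ₁ = 8.321e-8 m, λ₂ = 2.371e-8 m.
|Δλ| = |8.321e-8 − 2.371e-8| = 5.95e-8 m = 59.5 nm.

59.5 nm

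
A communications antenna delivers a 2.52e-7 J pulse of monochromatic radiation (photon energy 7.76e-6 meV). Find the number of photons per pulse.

Per-photon energy: E = 1.243e-27 J (from energy = 7.76e-6 meV).
N = E_total / E_photon = 2.52e-7 J / 1.243e-27 J = 2.03e20.

2.03e20 photons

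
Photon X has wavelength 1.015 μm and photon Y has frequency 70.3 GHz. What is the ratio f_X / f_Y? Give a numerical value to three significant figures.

f_X = 2.954 × 10^14 Hz (from wavelength = 1.015 μm, via f = c/λ).
f_Y = 7.030 × 10^10 Hz (from frequency = 70.3 GHz, via f given directly).
Ratio = 2.954 × 10^14 / 7.030 × 10^10 = 4200.

4200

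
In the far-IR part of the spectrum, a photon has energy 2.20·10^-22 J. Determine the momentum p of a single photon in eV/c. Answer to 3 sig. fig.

Use c = 2.99792458·10^8 m/s, 1 eV = 1.602176634·10^-19 J.
For a photon p = E/c, so p = 7.338·10^-31 kg·m/s.
Converting to eV/c: p = 0.001373 eV/c ≈ 1.37·10^-3 eV/c.

1.37·10^-3 eV/c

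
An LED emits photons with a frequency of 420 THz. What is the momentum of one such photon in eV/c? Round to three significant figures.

(h = 6.62607015 × 10^-34 J·s, c = 2.99792458 × 10^8 m/s, 1 eV = 1.602176634 × 10^-19 J.)
In SI units: f = 420 THz = 4.2 × 10^14 Hz.
Apply p = hf/c: p = 9.283 × 10^-28 kg·m/s.
Converting to eV/c: p = 1.737 eV/c ≈ 1.74 eV/c.

1.74 eV/c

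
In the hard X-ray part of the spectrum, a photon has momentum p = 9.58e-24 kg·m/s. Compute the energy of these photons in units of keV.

17.9 keV

The photon relation is E = pc, giving E = 2.872e-15 J.
Converting to keV: E = 17.93 keV ≈ 17.9 keV.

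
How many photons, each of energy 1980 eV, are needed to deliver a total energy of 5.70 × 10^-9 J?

1.80 × 10^7 photons

Per-photon energy: E = 3.172 × 10^-16 J (from energy = 1980 eV).
N = E_total / E_photon = 5.70 × 10^-9 J / 3.172 × 10^-16 J = 1.80 × 10^7.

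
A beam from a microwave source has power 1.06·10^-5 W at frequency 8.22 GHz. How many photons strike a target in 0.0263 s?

Total energy: E_total = P·t = 1.06·10^-5 × 0.0263 = 2.788·10^-7 J.
Per-photon energy: E = 5.447·10^-24 J.
N = E_total / E_photon = 5.12·10^16.

5.12·10^16 photons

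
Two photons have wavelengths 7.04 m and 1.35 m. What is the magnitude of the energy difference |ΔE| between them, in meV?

Using E = hc/λ: E₁ = 2.822 × 10^-26 J, E₂ = 1.471 × 10^-25 J.
|ΔE| = |2.822 × 10^-26 − 1.471 × 10^-25| = 1.19 × 10^-25 J = 7.42 × 10^-4 meV.

7.42 × 10^-4 meV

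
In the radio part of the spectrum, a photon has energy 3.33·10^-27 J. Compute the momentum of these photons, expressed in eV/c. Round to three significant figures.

Take c = 2.99792458·10^8 m/s, 1 eV = 1.602176634·10^-19 J.
Since p = E/c for a photon, p = 1.111·10^-35 kg·m/s.
Converting to eV/c: p = 2.078·10^-8 eV/c ≈ 2.08·10^-8 eV/c.

2.08·10^-8 eV/c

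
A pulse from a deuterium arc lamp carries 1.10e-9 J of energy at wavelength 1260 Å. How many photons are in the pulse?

Per-photon energy: E = 1.577e-18 J (from wavelength = 1260 Å).
N = E_total / E_photon = 1.10e-9 J / 1.577e-18 J = 6.98e8.

6.98e8 photons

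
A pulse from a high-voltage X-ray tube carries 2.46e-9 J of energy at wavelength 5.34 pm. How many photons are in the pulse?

6.61e4 photons

Per-photon energy: E = 3.720e-14 J (from wavelength = 5.34 pm).
N = E_total / E_photon = 2.46e-9 J / 3.720e-14 J = 66100.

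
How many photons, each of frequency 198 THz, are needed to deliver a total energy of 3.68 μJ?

2.80e13 photons

Per-photon energy: E = 1.312e-19 J (from frequency = 198 THz).
N = E_total / E_photon = 3.68e-6 J / 1.312e-19 J = 2.80e13.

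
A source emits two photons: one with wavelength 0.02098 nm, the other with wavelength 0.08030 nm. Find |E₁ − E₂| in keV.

43.7 keV

Using E = hc/λ: E₁ = 9.4683 × 10^-15 J, E₂ = 2.4738 × 10^-15 J.
|ΔE| = |9.4683 × 10^-15 − 2.4738 × 10^-15| = 6.99 × 10^-15 J = 43.7 keV.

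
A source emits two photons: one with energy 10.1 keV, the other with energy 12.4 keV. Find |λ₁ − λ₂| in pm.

Using λ = hc/E: λ₁ = 1.228e-10 m, λ₂ = 9.999e-11 m.
|Δλ| = |1.228e-10 − 9.999e-11| = 2.28e-11 m = 22.8 pm.

22.8 pm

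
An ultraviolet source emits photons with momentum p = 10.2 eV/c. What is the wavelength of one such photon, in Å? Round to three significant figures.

In SI units: p = 10.2 eV/c = 5.4512 × 10^-27 kg·m/s.
Since λ = h/p for a photon, λ = 1.216 × 10^-7 m.
Converting to Å: λ = 1216 Å ≈ 1220 Å.

1220 Å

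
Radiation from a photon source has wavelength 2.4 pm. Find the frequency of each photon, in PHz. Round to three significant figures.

(c = 2.99792458e8 m/s.)
First convert: λ = 2.4 pm = 2.4e-12 m.
Since f = c/λ for a photon, f = 1.249e20 Hz.
Converting to PHz: f = 124900 PHz ≈ 1.25e5 PHz.

1.25e5 PHz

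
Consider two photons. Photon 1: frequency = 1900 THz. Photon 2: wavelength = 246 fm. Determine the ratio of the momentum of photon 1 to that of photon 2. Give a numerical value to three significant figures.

p_1 = 4.199e-27 kg·m/s (from frequency = 1900 THz, via p = hf/c).
p_2 = 2.694e-21 kg·m/s (from wavelength = 246 fm, via p = h/λ).
Ratio = 4.199e-27 / 2.694e-21 = 1.56e-6.

1.56e-6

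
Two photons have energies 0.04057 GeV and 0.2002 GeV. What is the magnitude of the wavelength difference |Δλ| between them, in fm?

Using λ = hc/E: λ₁ = 3.0561e-14 m, λ₂ = 6.1930e-15 m.
|Δλ| = |3.0561e-14 − 6.1930e-15| = 2.44e-14 m = 24.4 fm.

24.4 fm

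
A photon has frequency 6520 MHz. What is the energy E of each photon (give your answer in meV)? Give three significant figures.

0.0270 meV

Use h = 6.62607015·10^-34 J·s, 1 eV = 1.602176634·10^-19 J.
In SI units: f = 6520 MHz = 6.52·10^9 Hz.
Apply E = hf: E = 4.320·10^-24 J.
Converting to meV: E = 0.02696 meV ≈ 0.0270 meV.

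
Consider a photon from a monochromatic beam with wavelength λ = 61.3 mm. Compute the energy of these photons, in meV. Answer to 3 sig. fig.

Convert to SI: λ = 61.3 mm = 0.0613 m.
Apply E = hc/λ: E = 3.241e-24 J.
Converting to meV: E = 0.02023 meV ≈ 0.0202 meV.

0.0202 meV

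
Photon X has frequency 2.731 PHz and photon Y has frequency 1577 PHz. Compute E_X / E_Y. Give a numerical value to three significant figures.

1.73·10^-3

E_X = 1.810·10^-18 J (from frequency = 2.731 PHz, via E = hf).
E_Y = 1.045·10^-15 J (from frequency = 1577 PHz, via E = hf).
Ratio = 1.810·10^-18 / 1.045·10^-15 = 1.73·10^-3.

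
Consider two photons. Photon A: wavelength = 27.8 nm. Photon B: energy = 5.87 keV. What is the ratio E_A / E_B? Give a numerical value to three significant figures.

7.60 × 10^-3

E_A = 7.145 × 10^-18 J (from wavelength = 27.8 nm, via E = hc/λ).
E_B = 9.405 × 10^-16 J (from energy = 5.87 keV, via E given directly).
Ratio = 7.145 × 10^-18 / 9.405 × 10^-16 = 7.60 × 10^-3.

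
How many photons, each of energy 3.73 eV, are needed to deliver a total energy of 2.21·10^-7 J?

3.70·10^11 photons

Per-photon energy: E = 5.976·10^-19 J (from energy = 3.73 eV).
N = E_total / E_photon = 2.21·10^-7 J / 5.976·10^-19 J = 3.70·10^11.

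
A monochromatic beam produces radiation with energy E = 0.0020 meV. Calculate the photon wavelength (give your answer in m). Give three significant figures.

0.620 m

(h = 6.62607015e-34 J·s, c = 2.99792458e8 m/s, 1 eV = 1.602176634e-19 J.)
Convert to SI: E = 0.0020 meV = 3.2044e-25 J.
The photon relation is λ = hc/E, giving λ = 0.6199 m.
So λ ≈ 0.620 m.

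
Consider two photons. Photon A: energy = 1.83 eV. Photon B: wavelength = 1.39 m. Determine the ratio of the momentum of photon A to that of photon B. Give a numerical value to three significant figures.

2.05 × 10^6

p_A = 9.780 × 10^-28 kg·m/s (from energy = 1.83 eV, via p = E/c).
p_B = 4.767 × 10^-34 kg·m/s (from wavelength = 1.39 m, via p = h/λ).
Ratio = 9.780 × 10^-28 / 4.767 × 10^-34 = 2.05 × 10^6.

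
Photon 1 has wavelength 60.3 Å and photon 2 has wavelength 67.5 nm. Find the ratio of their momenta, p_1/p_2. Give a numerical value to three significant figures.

p_1 = 1.099 × 10^-25 kg·m/s (from wavelength = 60.3 Å, via p = h/λ).
p_2 = 9.816 × 10^-27 kg·m/s (from wavelength = 67.5 nm, via p = h/λ).
Ratio = 1.099 × 10^-25 / 9.816 × 10^-27 = 11.2.

11.2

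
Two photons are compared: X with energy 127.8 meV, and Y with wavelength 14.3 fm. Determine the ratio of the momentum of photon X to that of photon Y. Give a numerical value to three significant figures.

1.47·10^-9

p_X = 6.830·10^-29 kg·m/s (from energy = 127.8 meV, via p = E/c).
p_Y = 4.634·10^-20 kg·m/s (from wavelength = 14.3 fm, via p = h/λ).
Ratio = 6.830·10^-29 / 4.634·10^-20 = 1.47·10^-9.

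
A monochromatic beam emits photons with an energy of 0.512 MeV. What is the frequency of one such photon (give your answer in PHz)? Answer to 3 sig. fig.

Take h = 6.62607015e-34 J·s, 1 eV = 1.602176634e-19 J.
First convert: E = 0.512 MeV = 8.2031e-14 J.
For a photon f = E/h, so f = 1.238e20 Hz.
Converting to PHz: f = 123800 PHz ≈ 1.24e5 PHz.

1.24e5 PHz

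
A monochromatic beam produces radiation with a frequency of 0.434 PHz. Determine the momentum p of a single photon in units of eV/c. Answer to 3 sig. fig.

1.79 eV/c

Use h = 6.62607015 × 10^-34 J·s, c = 2.99792458 × 10^8 m/s, 1 eV = 1.602176634 × 10^-19 J.
Convert to SI: f = 0.434 PHz = 4.34 × 10^14 Hz.
Since p = hf/c for a photon, p = 9.592 × 10^-28 kg·m/s.
Converting to eV/c: p = 1.795 eV/c ≈ 1.79 eV/c.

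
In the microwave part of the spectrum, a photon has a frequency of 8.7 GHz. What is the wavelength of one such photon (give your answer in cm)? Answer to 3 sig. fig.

Convert to SI: f = 8.7 GHz = 8.7e9 Hz.
For a photon λ = c/f, so λ = 0.03446 m.
Converting to cm: λ = 3.446 cm ≈ 3.45 cm.

3.45 cm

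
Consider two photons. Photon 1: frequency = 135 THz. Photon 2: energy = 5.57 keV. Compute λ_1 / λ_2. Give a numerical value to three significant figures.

λ_1 = 2.221e-6 m (from frequency = 135 THz, via λ = c/f).
λ_2 = 2.226e-10 m (from energy = 5.57 keV, via λ = hc/E).
Ratio = 2.221e-6 / 2.226e-10 = 9980.

9980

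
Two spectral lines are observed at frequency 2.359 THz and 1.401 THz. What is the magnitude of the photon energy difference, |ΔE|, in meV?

Using E = hf: E₁ = 1.5631e-21 J, E₂ = 9.2831e-22 J.
|ΔE| = |1.5631e-21 − 9.2831e-22| = 6.35e-22 J = 3.96 meV.

3.96 meV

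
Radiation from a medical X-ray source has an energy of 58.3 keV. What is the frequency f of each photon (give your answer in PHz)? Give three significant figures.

Use h = 6.62607015 × 10^-34 J·s, 1 eV = 1.602176634 × 10^-19 J.
Convert to SI: E = 58.3 keV = 9.3407 × 10^-15 J.
For a photon f = E/h, so f = 1.410 × 10^19 Hz.
Converting to PHz: f = 14100 PHz ≈ 1.41 × 10^4 PHz.

1.41 × 10^4 PHz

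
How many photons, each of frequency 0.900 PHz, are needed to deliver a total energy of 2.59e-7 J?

4.34e11 photons

Per-photon energy: E = 5.963e-19 J (from frequency = 0.900 PHz).
N = E_total / E_photon = 2.59e-7 J / 5.963e-19 J = 4.34e11.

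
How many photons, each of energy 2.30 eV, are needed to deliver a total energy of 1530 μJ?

4.15 × 10^15 photons

Per-photon energy: E = 3.685 × 10^-19 J (from energy = 2.30 eV).
N = E_total / E_photon = 0.00153 J / 3.685 × 10^-19 J = 4.15 × 10^15.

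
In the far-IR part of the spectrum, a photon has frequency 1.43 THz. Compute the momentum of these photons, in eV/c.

(h = 6.62607015e-34 J·s, c = 2.99792458e8 m/s, 1 eV = 1.602176634e-19 J.)
In SI units: f = 1.43 THz = 1.43e12 Hz.
For a photon p = hf/c, so p = 3.161e-30 kg·m/s.
Converting to eV/c: p = 0.005914 eV/c ≈ 5.91e-3 eV/c.

5.91e-3 eV/c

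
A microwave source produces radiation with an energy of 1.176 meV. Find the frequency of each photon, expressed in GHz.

First convert: E = 1.176 meV = 1.8842e-22 J.
The photon relation is f = E/h, giving f = 2.844e11 Hz.
Converting to GHz: f = 284.4 GHz ≈ 284 GHz.

284 GHz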